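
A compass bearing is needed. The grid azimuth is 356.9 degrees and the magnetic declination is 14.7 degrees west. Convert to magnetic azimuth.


magnetic azimuth = grid azimuth - declination (east +ve)
mag_az = 356.9 - -14.7 = 11.6 degrees

11.6 degrees


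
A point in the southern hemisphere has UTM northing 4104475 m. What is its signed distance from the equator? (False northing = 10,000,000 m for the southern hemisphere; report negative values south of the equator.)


For southern: actual = 4104475 - 10000000 = -5895525 m

-5895525 m


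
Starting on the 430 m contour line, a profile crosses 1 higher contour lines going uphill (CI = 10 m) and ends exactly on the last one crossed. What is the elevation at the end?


elevation = 430 + 1 * 10 = 440 m

440 m


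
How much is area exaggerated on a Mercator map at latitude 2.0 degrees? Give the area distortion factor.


area_distortion = 1/cos^2(2.0) = 1.001

1.001


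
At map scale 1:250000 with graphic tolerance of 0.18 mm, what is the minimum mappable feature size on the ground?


ground = 0.18 mm * 250000 / 1000 = 45.0 m

45.0 m


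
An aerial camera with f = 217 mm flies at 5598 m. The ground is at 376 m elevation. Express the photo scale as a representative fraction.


scale = f / (H - h) = 217 mm / 5222 m = 217 / 5222000 = 1:24065

1:24065


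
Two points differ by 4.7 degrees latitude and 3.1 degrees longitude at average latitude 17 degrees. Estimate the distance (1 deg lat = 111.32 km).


dlat_km = 4.7 * 111.32 = 523.204
dlon_km = 3.1 * 111.32 * cos(17) ≈ 330.013
dist = sqrt(523.204^2 + 330.013^2) ≈ 618.6 km

618.6 km


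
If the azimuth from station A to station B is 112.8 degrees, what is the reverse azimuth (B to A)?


back azimuth = (112.8 + 180) mod 360 = 292.8 degrees

292.8 degrees


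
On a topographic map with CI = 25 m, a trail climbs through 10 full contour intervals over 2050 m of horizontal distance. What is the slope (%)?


elevation change = 10 * 25 = 250 m
slope = 250 / 2050 * 100 = 12.2%

12.2%


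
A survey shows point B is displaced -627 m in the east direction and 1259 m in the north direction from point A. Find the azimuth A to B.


az = atan2(-627, 1259) = -26.5 deg
adjusted to 0-360: 333.5 degrees

333.5 degrees


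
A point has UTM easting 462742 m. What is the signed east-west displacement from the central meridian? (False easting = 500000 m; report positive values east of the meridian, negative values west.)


displacement = 462742 - 500000 = -37258 m

-37258 m


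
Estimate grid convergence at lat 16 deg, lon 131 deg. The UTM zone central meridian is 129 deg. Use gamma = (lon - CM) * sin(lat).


gamma = (131 - 129) * sin(16) = 2 * 0.275637 = 0.551 degrees

0.551 degrees


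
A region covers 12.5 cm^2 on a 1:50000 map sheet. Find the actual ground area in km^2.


ground_area = 12.5 * (50000/100)^2 = 3125000.0 m^2 = 3.125 km^2

3.125 km^2


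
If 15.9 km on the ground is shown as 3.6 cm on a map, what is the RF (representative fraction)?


ground = 15.9 km = 1590000 cm; RF denominator = ground / map = 1590000 / 3.6 ≈ 441667; RF = 1:441667

1:441667


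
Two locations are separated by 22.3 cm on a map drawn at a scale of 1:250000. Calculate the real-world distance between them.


ground = 22.3 cm * 250000 / 100 = 55750.0 m = 55.75 km

55.75 km


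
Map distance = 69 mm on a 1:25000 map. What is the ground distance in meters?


ground = 69 mm * 25000 / 1000 = 1725.0 m

1725.0 m


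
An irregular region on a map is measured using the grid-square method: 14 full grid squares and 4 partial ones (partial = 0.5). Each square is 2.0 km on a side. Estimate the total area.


effective squares = 14 + 4 * 0.5 = 16.0
area = 16.0 * 4.0 = 64.0 km^2

64.0 km^2


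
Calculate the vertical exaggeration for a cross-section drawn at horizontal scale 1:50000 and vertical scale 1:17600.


VE = horizontal_scale / vertical_scale = 50000 / 17600 ≈ 2.8

2.8x


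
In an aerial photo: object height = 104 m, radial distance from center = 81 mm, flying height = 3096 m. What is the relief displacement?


d = h * r / H = 104 * 81 / 3096 = 2.72 mm

2.72 mm


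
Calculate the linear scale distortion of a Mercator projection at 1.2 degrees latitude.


SF = 1 / cos(1.2) = 1 / 0.999781 = 1.0

1.0


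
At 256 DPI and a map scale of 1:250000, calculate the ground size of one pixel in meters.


pixel_cm = 2.54 / 256 ≈ 0.009922 cm
ground = pixel_cm * 250000 / 100 = 2.54 * 250000 / (256 * 100) = 635000 / 25600 ≈ 24.8 m

24.8 m


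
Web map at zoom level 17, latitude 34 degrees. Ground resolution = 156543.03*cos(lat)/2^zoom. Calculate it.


res = 156543.03 * cos(34) / 2^17 = 156543.03 * 0.82903757 / 131072 = 0.99 m/pixel

0.99 m/pixel


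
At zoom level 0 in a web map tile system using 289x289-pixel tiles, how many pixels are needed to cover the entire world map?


tiles per axis = 2^0 = 1
total tiles = 1^2 = 1
pixels per axis = 1 * 289 = 289
total pixels = 289^2 = 83521

83521 pixels


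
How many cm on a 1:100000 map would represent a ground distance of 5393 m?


map_cm = 5393 * 100 / 100000 = 5.393 cm ≈ 5.39 cm

5.39 cm


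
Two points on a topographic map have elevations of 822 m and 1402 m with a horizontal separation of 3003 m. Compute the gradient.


gradient = (1402 - 822) / 3003 = 580 / 3003 = 0.1931

0.1931


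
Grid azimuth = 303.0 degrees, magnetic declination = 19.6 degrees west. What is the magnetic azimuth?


magnetic azimuth = grid azimuth - declination (east +ve)
mag_az = 303.0 - -19.6 = 322.6 degrees

322.6 degrees


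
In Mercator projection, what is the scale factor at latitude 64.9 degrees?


SF = 1 / cos(64.9) = 1 / 0.424199 = 2.357

2.357


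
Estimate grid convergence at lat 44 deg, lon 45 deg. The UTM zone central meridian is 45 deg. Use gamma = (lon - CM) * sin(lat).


gamma = (45 - 45) * sin(44) = 0 * 0.694658 = 0.0 degrees

0.0 degrees


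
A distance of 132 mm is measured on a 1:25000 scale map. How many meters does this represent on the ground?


ground = 132 mm * 25000 / 1000 = 3300.0 m

3300.0 m


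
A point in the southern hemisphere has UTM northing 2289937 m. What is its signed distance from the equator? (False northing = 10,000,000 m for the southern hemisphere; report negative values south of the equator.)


For southern: actual = 2289937 - 10000000 = -7710063 m

-7710063 m


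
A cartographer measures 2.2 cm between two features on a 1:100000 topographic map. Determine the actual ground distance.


ground = 2.2 cm * 100000 / 100 = 2200.0 m = 2.2 km

2.2 km


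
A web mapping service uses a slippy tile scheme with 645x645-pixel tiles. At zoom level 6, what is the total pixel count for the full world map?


tiles per axis = 2^6 = 64
total tiles = 64^2 = 4096
pixels per axis = 64 * 645 = 41280
total pixels = 41280^2 = 1704038400

1704038400 pixels


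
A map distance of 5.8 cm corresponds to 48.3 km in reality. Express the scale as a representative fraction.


ground = 48.3 km = 4830000 cm; RF denominator = ground / map = 4830000 / 5.8 ≈ 832759; RF = 1:832759

1:832759


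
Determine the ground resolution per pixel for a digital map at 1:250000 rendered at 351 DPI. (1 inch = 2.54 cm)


pixel_cm = 2.54 / 351 ≈ 0.007236 cm
ground = pixel_cm * 250000 / 100 = 2.54 * 250000 / (351 * 100) = 635000 / 35100 ≈ 18.09 m

18.09 m


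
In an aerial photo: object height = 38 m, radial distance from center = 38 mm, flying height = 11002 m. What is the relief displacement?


d = h * r / H = 38 * 38 / 11002 = 0.13 mm

0.13 mm


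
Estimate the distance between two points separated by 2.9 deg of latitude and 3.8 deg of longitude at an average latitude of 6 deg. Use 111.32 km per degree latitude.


dlat_km = 2.9 * 111.32 = 322.828
dlon_km = 3.8 * 111.32 * cos(6) ≈ 420.699
dist = sqrt(322.828^2 + 420.699^2) ≈ 530.3 km

530.3 km


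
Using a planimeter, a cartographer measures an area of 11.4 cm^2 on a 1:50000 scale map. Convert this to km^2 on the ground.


ground_area = 11.4 * (50000/100)^2 = 2850000.0 m^2 = 2.85 km^2

2.85 km^2


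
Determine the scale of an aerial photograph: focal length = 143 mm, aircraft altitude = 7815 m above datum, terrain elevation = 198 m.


scale = f / (H - h) = 143 mm / 7617 m = 143 / 7617000 = 1:53266

1:53266


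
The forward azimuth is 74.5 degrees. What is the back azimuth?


back azimuth = (74.5 + 180) mod 360 = 254.5 degrees

254.5 degrees


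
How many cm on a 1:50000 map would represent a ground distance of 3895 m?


map_cm = 3895 * 100 / 50000 = 7.79 cm

7.79 cm


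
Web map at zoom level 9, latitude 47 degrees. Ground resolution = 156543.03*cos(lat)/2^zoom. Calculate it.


res = 156543.03 * cos(47) / 2^9 = 156543.03 * 0.68199836 / 512 = 208.52 m/pixel

208.52 m/pixel


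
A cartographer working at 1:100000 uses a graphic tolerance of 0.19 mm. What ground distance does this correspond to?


ground = 0.19 mm * 100000 / 1000 = 19.0 m

19.0 m


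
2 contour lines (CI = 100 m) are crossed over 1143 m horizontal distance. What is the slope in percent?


elevation change = 2 * 100 = 200 m
slope = 200 / 1143 * 100 = 17.5%

17.5%


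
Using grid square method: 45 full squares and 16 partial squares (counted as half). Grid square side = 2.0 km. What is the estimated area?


effective squares = 45 + 16 * 0.5 = 53.0
area = 53.0 * 4.0 = 212.0 km^2

212.0 km^2


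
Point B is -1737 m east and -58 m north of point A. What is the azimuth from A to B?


az = atan2(-1737, -58) = -91.9 deg
adjusted to 0-360: 268.1 degrees

268.1 degrees


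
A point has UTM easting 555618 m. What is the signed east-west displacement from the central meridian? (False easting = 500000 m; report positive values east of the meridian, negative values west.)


displacement = 555618 - 500000 = 55618 m

55618 m


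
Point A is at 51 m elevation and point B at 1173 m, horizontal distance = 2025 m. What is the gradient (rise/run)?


gradient = (1173 - 51) / 2025 = 1122 / 2025 = 0.5541

0.5541


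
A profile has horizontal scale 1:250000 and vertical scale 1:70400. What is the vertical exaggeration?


VE = horizontal_scale / vertical_scale = 250000 / 70400 ≈ 3.6

3.6x


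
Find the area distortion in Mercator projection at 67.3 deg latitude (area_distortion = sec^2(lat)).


area_distortion = 1/cos^2(67.3) = 6.715

6.715


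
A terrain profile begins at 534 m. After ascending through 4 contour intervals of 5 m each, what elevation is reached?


elevation = 534 + 4 * 5 = 554 m

554 m


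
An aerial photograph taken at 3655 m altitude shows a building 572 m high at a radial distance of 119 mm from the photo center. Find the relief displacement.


d = h * r / H = 572 * 119 / 3655 = 18.62 mm

18.62 mm


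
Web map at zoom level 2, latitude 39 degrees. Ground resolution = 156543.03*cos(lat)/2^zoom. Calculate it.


res = 156543.03 * cos(39) / 2^2 = 156543.03 * 0.77714596 / 4 = 30414.2 m/pixel

30414.2 m/pixel


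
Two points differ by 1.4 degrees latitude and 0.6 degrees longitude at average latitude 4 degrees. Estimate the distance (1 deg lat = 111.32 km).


dlat_km = 1.4 * 111.32 = 155.848
dlon_km = 0.6 * 111.32 * cos(4) ≈ 66.629
dist = sqrt(155.848^2 + 66.629^2) ≈ 169.5 km

169.5 km


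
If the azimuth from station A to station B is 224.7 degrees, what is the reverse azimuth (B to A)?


back azimuth = (224.7 + 180) mod 360 = 44.7 degrees

44.7 degrees


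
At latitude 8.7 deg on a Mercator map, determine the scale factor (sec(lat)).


SF = 1 / cos(8.7) = 1 / 0.988494 = 1.012

1.012


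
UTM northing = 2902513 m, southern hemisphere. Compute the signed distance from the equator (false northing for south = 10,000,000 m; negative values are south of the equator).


For southern: actual = 2902513 - 10000000 = -7097487 m

-7097487 m


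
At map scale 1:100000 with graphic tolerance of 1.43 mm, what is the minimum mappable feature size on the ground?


ground = 1.43 mm * 100000 / 1000 = 143.0 m

143.0 m


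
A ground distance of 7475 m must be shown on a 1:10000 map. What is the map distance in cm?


map_cm = 7475 * 100 / 10000 = 74.75 cm

74.75 cm


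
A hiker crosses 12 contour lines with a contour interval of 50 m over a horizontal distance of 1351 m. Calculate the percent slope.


elevation change = 12 * 50 = 600 m
slope = 600 / 1351 * 100 = 44.4%

44.4%


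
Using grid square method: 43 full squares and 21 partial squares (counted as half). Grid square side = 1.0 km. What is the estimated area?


effective squares = 43 + 21 * 0.5 = 53.5
area = 53.5 * 1.0 = 53.5 km^2

53.5 km^2


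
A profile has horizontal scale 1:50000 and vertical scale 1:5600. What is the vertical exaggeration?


VE = horizontal_scale / vertical_scale = 50000 / 5600 ≈ 8.9

8.9x


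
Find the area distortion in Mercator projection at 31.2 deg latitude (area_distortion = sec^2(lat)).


area_distortion = 1/cos^2(31.2) = 1.367

1.367


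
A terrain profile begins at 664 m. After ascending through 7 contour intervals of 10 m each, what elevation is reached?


elevation = 664 + 7 * 10 = 734 m

734 m


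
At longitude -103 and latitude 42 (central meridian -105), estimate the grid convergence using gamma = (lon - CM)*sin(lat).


gamma = (-103 - -105) * sin(42) = 2 * 0.669131 = 1.338 degrees

1.338 degrees


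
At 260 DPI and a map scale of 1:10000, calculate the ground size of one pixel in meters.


pixel_cm = 2.54 / 260 ≈ 0.009769 cm
ground = pixel_cm * 10000 / 100 = 2.54 * 10000 / (260 * 100) = 25400 / 26000 ≈ 0.98 m

0.98 m


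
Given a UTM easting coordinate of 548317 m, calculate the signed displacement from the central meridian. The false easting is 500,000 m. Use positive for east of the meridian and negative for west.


displacement = 548317 - 500000 = 48317 m

48317 m


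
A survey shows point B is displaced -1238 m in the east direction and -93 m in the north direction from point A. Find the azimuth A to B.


az = atan2(-1238, -93) = -94.3 deg
adjusted to 0-360: 265.7 degrees

265.7 degrees


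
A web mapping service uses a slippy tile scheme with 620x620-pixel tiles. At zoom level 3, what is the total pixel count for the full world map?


tiles per axis = 2^3 = 8
total tiles = 8^2 = 64
pixels per axis = 8 * 620 = 4960
total pixels = 4960^2 = 24601600

24601600 pixels


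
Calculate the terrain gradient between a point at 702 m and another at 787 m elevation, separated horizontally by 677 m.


gradient = (787 - 702) / 677 = 85 / 677 = 0.1256

0.1256


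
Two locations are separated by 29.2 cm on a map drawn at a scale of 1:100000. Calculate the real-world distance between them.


ground = 29.2 cm * 100000 / 100 = 29200.0 m = 29.2 km

29.2 km


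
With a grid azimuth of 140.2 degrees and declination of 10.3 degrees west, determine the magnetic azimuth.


magnetic azimuth = grid azimuth - declination (east +ve)
mag_az = 140.2 - -10.3 = 150.5 degrees

150.5 degrees


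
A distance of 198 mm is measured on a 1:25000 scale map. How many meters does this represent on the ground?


ground = 198 mm * 25000 / 1000 = 4950.0 m

4950.0 m


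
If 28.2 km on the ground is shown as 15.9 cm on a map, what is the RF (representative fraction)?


ground = 28.2 km = 2820000 cm; RF denominator = ground / map = 2820000 / 15.9 ≈ 177358; RF = 1:177358

1:177358


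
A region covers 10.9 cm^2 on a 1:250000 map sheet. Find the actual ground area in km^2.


ground_area = 10.9 * (250000/100)^2 = 68125000.0 m^2 = 68.125 km^2

68.125 km^2


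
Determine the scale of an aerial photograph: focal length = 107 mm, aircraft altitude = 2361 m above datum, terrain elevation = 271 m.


scale = f / (H - h) = 107 mm / 2090 m = 107 / 2090000 = 1:19533

1:19533


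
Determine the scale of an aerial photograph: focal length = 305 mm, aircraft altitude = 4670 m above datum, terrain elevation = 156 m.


scale = f / (H - h) = 305 mm / 4514 m = 305 / 4514000 = 1:14800

1:14800


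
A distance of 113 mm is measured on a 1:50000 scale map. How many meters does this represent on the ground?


ground = 113 mm * 50000 / 1000 = 5650.0 m

5650.0 m


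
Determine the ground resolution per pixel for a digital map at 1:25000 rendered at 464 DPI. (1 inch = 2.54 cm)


pixel_cm = 2.54 / 464 ≈ 0.005474 cm
ground = pixel_cm * 25000 / 100 = 2.54 * 25000 / (464 * 100) = 63500 / 46400 ≈ 1.37 m

1.37 m


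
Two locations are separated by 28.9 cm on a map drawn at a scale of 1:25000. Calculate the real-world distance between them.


ground = 28.9 cm * 25000 / 100 = 7225.0 m = 7.225 km

7.225 km


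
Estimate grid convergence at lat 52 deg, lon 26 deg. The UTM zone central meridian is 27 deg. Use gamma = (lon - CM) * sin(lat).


gamma = (26 - 27) * sin(52) = -1 * 0.788011 = -0.788 degrees

-0.788 degrees


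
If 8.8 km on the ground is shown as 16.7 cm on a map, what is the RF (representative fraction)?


ground = 8.8 km = 880000 cm; RF denominator = ground / map = 880000 / 16.7 ≈ 52695; RF = 1:52695

1:52695


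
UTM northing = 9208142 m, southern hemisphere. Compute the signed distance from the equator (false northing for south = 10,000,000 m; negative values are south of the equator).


For southern: actual = 9208142 - 10000000 = -791858 m

-791858 m


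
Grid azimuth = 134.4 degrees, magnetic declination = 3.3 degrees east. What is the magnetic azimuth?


magnetic azimuth = grid azimuth - declination (east +ve)
mag_az = 134.4 - 3.3 = 131.1 degrees

131.1 degrees


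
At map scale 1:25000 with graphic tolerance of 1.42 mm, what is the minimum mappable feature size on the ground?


ground = 1.42 mm * 25000 / 1000 = 35.5 m

35.5 m


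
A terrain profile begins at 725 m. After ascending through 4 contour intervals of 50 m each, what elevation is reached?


elevation = 725 + 4 * 50 = 925 m

925 m


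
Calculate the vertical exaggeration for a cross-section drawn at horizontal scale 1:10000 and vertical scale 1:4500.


VE = horizontal_scale / vertical_scale = 10000 / 4500 ≈ 2.2

2.2x


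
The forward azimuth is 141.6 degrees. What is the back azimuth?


back azimuth = (141.6 + 180) mod 360 = 321.6 degrees

321.6 degrees


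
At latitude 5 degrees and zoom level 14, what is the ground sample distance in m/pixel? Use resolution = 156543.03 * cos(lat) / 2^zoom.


res = 156543.03 * cos(5) / 2^14 = 156543.03 * 0.9961947 / 16384 = 9.52 m/pixel

9.52 m/pixel


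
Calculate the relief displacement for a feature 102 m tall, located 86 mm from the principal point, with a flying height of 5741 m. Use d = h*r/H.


d = h * r / H = 102 * 86 / 5741 = 1.53 mm

1.53 mm


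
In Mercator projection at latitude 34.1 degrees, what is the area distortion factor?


area_distortion = 1/cos^2(34.1) = 1.458

1.458


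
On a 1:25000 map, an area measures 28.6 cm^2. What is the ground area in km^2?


ground_area = 28.6 * (25000/100)^2 = 1787500.0 m^2 = 1.7875 km^2 ≈ 1.788 km^2

1.788 km^2


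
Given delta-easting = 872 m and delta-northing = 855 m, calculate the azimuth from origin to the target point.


az = atan2(872, 855) = 45.6 deg
adjusted to 0-360: 45.6 degrees

45.6 degrees


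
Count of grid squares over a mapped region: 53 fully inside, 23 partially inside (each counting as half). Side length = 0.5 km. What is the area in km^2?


effective squares = 53 + 23 * 0.5 = 64.5
area = 64.5 * 0.25 = 16.125 km^2

16.125 km^2


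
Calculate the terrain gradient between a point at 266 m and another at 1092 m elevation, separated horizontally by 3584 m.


gradient = (1092 - 266) / 3584 = 826 / 3584 = 0.2305

0.2305


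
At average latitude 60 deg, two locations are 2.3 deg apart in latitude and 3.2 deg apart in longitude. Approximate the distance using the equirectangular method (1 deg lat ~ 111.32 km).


dlat_km = 2.3 * 111.32 = 256.036
dlon_km = 3.2 * 111.32 * cos(60) ≈ 178.112
dist = sqrt(256.036^2 + 178.112^2) ≈ 311.9 km

311.9 km


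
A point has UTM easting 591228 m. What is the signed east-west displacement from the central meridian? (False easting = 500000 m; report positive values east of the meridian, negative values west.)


displacement = 591228 - 500000 = 91228 m

91228 m


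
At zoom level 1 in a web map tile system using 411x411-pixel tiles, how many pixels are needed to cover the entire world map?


tiles per axis = 2^1 = 2
total tiles = 2^2 = 4
pixels per axis = 2 * 411 = 822
total pixels = 822^2 = 675684

675684 pixels


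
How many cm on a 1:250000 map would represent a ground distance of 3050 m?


map_cm = 3050 * 100 / 250000 = 1.22 cm

1.22 cm


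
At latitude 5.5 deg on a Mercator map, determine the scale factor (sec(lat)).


SF = 1 / cos(5.5) = 1 / 0.995396 = 1.005

1.005


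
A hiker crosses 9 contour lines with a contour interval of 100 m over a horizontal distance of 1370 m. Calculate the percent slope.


elevation change = 9 * 100 = 900 m
slope = 900 / 1370 * 100 = 65.7%

65.7%


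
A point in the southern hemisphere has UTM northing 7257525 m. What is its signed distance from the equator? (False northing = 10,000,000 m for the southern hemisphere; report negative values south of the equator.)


For southern: actual = 7257525 - 10000000 = -2742475 m

-2742475 m


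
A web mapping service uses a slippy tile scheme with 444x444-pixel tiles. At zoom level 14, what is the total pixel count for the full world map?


tiles per axis = 2^14 = 16384
total tiles = 16384^2 = 268435456
pixels per axis = 16384 * 444 = 7274496
total pixels = 7274496^2 = 52918292054016

52918292054016 pixels


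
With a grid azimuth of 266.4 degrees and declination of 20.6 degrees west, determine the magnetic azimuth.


magnetic azimuth = grid azimuth - declination (east +ve)
mag_az = 266.4 - -20.6 = 287.0 degrees

287.0 degrees


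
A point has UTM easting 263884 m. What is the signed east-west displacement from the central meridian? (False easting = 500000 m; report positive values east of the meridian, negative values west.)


displacement = 263884 - 500000 = -236116 m

-236116 m


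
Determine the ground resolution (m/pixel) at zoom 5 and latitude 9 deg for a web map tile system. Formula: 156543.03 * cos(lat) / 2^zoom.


res = 156543.03 * cos(9) / 2^5 = 156543.03 * 0.98768834 / 32 = 4831.74 m/pixel

4831.74 m/pixel


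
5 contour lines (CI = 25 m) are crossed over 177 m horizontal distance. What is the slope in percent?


elevation change = 5 * 25 = 125 m
slope = 125 / 177 * 100 = 70.6%

70.6%


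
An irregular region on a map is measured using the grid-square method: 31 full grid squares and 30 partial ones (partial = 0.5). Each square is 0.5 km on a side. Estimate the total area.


effective squares = 31 + 30 * 0.5 = 46.0
area = 46.0 * 0.25 = 11.5 km^2

11.5 km^2


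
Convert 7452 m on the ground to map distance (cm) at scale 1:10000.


map_cm = 7452 * 100 / 10000 = 74.52 cm

74.52 cm


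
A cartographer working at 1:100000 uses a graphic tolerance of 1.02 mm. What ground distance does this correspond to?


ground = 1.02 mm * 100000 / 1000 = 102.0 m

102.0 m


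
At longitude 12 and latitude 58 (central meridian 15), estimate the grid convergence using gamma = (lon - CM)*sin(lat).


gamma = (12 - 15) * sin(58) = -3 * 0.848048 = -2.544 degrees

-2.544 degrees


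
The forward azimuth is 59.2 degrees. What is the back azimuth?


back azimuth = (59.2 + 180) mod 360 = 239.2 degrees

239.2 degrees


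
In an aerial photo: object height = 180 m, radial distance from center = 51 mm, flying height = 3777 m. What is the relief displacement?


d = h * r / H = 180 * 51 / 3777 = 2.43 mm

2.43 mm


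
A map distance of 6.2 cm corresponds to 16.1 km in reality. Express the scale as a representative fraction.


ground = 16.1 km = 1610000 cm; RF denominator = ground / map = 1610000 / 6.2 ≈ 259677; RF = 1:259677

1:259677


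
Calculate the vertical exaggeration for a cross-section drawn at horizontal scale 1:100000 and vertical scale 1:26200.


VE = horizontal_scale / vertical_scale = 100000 / 26200 ≈ 3.8

3.8x


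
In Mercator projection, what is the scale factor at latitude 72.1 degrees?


SF = 1 / cos(72.1) = 1 / 0.307357 = 3.254

3.254


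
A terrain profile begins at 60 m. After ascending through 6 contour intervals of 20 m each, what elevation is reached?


elevation = 60 + 6 * 20 = 180 m

180 m


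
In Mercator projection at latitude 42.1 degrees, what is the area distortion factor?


area_distortion = 1/cos^2(42.1) = 1.816

1.816


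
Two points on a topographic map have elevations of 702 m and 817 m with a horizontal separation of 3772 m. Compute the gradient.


gradient = (817 - 702) / 3772 = 115 / 3772 = 0.0305

0.0305


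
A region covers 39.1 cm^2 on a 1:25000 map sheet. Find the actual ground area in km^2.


ground_area = 39.1 * (25000/100)^2 = 2443750.0 m^2 = 2.44375 km^2 ≈ 2.444 km^2

2.444 km^2


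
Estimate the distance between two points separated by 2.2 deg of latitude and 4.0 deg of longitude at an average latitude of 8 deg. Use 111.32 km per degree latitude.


dlat_km = 2.2 * 111.32 = 244.904
dlon_km = 4.0 * 111.32 * cos(8) ≈ 440.947
dist = sqrt(244.904^2 + 440.947^2) ≈ 504.4 km

504.4 km


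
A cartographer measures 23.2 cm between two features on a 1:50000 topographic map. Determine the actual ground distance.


ground = 23.2 cm * 50000 / 100 = 11600.0 m = 11.6 km

11.6 km


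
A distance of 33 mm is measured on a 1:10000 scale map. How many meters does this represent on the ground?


ground = 33 mm * 10000 / 1000 = 330.0 m

330.0 m


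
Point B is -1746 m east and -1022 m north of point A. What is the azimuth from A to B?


az = atan2(-1746, -1022) = -120.3 deg
adjusted to 0-360: 239.7 degrees

239.7 degrees


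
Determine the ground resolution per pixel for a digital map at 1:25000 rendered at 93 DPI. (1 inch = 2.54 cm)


pixel_cm = 2.54 / 93 ≈ 0.027312 cm
ground = pixel_cm * 25000 / 100 = 2.54 * 25000 / (93 * 100) = 63500 / 9300 ≈ 6.83 m

6.83 m


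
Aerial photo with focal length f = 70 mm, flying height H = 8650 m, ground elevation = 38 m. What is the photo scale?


scale = f / (H - h) = 70 mm / 8612 m = 70 / 8612000 = 1:123029

1:123029


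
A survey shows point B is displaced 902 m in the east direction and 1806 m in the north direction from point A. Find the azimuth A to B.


az = atan2(902, 1806) = 26.5 deg
adjusted to 0-360: 26.5 degrees

26.5 degrees


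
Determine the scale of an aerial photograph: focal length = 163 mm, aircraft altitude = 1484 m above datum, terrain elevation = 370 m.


scale = f / (H - h) = 163 mm / 1114 m = 163 / 1114000 = 1:6834

1:6834


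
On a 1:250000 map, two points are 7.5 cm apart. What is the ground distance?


ground = 7.5 cm * 250000 / 100 = 18750.0 m = 18.75 km

18.75 km


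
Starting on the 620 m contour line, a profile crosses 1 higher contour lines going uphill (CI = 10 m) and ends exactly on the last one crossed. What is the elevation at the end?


elevation = 620 + 1 * 10 = 630 m

630 m


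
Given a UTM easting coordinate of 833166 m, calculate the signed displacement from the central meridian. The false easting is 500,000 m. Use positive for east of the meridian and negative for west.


displacement = 833166 - 500000 = 333166 m

333166 m


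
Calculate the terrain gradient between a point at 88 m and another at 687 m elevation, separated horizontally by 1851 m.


gradient = (687 - 88) / 1851 = 599 / 1851 = 0.3236

0.3236


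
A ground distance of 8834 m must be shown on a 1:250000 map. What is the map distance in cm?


map_cm = 8834 * 100 / 250000 = 3.5336 cm ≈ 3.53 cm

3.53 cm


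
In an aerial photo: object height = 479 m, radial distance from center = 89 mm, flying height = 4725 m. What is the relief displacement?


d = h * r / H = 479 * 89 / 4725 = 9.02 mm

9.02 mm


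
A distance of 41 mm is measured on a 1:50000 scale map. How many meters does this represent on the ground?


ground = 41 mm * 50000 / 1000 = 2050.0 m

2050.0 m


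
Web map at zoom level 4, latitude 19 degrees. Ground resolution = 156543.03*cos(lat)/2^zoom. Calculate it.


res = 156543.03 * cos(19) / 2^4 = 156543.03 * 0.94551858 / 16 = 9250.9 m/pixel

9250.9 m/pixel


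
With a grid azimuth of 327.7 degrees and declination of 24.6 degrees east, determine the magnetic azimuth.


magnetic azimuth = grid azimuth - declination (east +ve)
mag_az = 327.7 - 24.6 = 303.1 degrees

303.1 degrees


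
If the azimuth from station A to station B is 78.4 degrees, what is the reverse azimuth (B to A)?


back azimuth = (78.4 + 180) mod 360 = 258.4 degrees

258.4 degrees


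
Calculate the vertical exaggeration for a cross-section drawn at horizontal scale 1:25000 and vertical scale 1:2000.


VE = horizontal_scale / vertical_scale = 25000 / 2000 = 12.5

12.5x


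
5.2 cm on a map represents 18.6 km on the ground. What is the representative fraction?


ground = 18.6 km = 1860000 cm; RF denominator = ground / map = 1860000 / 5.2 ≈ 357692; RF = 1:357692

1:357692


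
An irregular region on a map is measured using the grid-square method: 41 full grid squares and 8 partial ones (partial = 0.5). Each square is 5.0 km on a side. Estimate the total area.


effective squares = 41 + 8 * 0.5 = 45.0
area = 45.0 * 25.0 = 1125.0 km^2

1125.0 km^2


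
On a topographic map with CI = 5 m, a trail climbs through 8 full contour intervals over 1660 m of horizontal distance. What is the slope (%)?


elevation change = 8 * 5 = 40 m
slope = 40 / 1660 * 100 = 2.4%

2.4%


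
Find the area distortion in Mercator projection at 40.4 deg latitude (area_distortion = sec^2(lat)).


area_distortion = 1/cos^2(40.4) = 1.724

1.724


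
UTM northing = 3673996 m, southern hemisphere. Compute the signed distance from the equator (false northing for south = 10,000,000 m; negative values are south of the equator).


For southern: actual = 3673996 - 10000000 = -6326004 m

-6326004 m


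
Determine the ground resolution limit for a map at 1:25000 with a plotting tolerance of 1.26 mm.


ground = 1.26 mm * 25000 / 1000 = 31.5 m

31.5 m


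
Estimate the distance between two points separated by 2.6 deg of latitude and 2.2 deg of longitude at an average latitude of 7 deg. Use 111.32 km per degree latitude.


dlat_km = 2.6 * 111.32 = 289.432
dlon_km = 2.2 * 111.32 * cos(7) ≈ 243.079
dist = sqrt(289.432^2 + 243.079^2) ≈ 378.0 km

378.0 km


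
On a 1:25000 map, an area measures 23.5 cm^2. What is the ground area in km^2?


ground_area = 23.5 * (25000/100)^2 = 1468750.0 m^2 = 1.46875 km^2 ≈ 1.469 km^2

1.469 km^2


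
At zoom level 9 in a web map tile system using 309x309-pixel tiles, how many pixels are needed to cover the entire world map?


tiles per axis = 2^9 = 512
total tiles = 512^2 = 262144
pixels per axis = 512 * 309 = 158208
total pixels = 158208^2 = 25029771264

25029771264 pixels


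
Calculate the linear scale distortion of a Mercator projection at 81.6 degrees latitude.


SF = 1 / cos(81.6) = 1 / 0.146083 = 6.845

6.845


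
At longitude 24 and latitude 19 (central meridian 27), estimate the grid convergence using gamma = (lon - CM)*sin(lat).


gamma = (24 - 27) * sin(19) = -3 * 0.325568 = -0.977 degrees

-0.977 degrees


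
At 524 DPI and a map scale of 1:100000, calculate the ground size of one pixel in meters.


pixel_cm = 2.54 / 524 ≈ 0.004847 cm
ground = pixel_cm * 100000 / 100 = 2.54 * 100000 / (524 * 100) = 254000 / 52400 ≈ 4.85 m

4.85 m


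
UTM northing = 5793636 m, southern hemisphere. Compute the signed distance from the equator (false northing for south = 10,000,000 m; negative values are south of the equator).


For southern: actual = 5793636 - 10000000 = -4206364 m

-4206364 m


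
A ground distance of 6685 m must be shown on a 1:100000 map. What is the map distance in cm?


map_cm = 6685 * 100 / 100000 = 6.685 cm ≈ 6.69 cm

6.69 cm


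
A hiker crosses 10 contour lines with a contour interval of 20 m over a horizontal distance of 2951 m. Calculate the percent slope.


elevation change = 10 * 20 = 200 m
slope = 200 / 2951 * 100 = 6.8%

6.8%


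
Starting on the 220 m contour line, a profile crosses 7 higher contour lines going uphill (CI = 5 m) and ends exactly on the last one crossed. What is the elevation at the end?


elevation = 220 + 7 * 5 = 255 m

255 m


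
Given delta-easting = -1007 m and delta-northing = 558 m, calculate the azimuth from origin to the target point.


az = atan2(-1007, 558) = -61.0 deg
adjusted to 0-360: 299.0 degrees

299.0 degrees


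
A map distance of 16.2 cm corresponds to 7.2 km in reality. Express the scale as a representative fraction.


ground = 7.2 km = 720000 cm; RF denominator = ground / map = 720000 / 16.2 ≈ 44444; RF = 1:44444

1:44444


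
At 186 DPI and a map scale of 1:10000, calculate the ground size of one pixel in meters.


pixel_cm = 2.54 / 186 ≈ 0.013656 cm
ground = pixel_cm * 10000 / 100 = 2.54 * 10000 / (186 * 100) = 25400 / 18600 ≈ 1.37 m

1.37 m


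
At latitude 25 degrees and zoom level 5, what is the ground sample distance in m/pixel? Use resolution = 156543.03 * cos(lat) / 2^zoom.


res = 156543.03 * cos(25) / 2^5 = 156543.03 * 0.90630779 / 32 = 4433.63 m/pixel

4433.63 m/pixel


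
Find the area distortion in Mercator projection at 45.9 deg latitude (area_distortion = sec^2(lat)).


area_distortion = 1/cos^2(45.9) = 2.065

2.065


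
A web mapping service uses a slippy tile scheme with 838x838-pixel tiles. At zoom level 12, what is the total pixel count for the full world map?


tiles per axis = 2^12 = 4096
total tiles = 4096^2 = 16777216
pixels per axis = 4096 * 838 = 3432448
total pixels = 3432448^2 = 11781699272704

11781699272704 pixels


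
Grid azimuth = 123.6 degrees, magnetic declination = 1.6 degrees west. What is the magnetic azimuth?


magnetic azimuth = grid azimuth - declination (east +ve)
mag_az = 123.6 - -1.6 = 125.2 degrees

125.2 degrees


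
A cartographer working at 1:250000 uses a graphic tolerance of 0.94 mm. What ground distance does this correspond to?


ground = 0.94 mm * 250000 / 1000 = 235.0 m

235.0 m


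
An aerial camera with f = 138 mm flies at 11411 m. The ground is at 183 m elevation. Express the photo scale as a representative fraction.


scale = f / (H - h) = 138 mm / 11228 m = 138 / 11228000 = 1:81362

1:81362


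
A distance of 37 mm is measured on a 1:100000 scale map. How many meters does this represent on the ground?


ground = 37 mm * 100000 / 1000 = 3700.0 m

3700.0 m


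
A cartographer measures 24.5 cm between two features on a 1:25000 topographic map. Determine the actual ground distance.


ground = 24.5 cm * 25000 / 100 = 6125.0 m = 6.125 km

6.125 km


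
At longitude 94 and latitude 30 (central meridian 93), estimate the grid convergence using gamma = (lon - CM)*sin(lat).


gamma = (94 - 93) * sin(30) = 1 * 0.5 = 0.5 degrees

0.5 degrees


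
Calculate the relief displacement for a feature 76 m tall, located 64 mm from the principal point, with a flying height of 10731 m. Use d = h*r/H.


d = h * r / H = 76 * 64 / 10731 = 0.45 mm

0.45 mm


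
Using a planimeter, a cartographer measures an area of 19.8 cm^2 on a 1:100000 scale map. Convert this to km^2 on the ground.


ground_area = 19.8 * (100000/100)^2 = 19800000.0 m^2 = 19.8 km^2

19.8 km^2


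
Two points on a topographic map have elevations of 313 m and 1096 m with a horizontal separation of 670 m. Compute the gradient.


gradient = (1096 - 313) / 670 = 783 / 670 = 1.1687

1.1687


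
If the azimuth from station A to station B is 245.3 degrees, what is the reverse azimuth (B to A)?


back azimuth = (245.3 + 180) mod 360 = 65.3 degrees

65.3 degrees


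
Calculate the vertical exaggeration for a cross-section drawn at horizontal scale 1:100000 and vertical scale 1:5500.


VE = horizontal_scale / vertical_scale = 100000 / 5500 ≈ 18.2

18.2x


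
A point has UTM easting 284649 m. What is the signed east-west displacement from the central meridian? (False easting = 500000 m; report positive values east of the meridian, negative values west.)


displacement = 284649 - 500000 = -215351 m

-215351 m


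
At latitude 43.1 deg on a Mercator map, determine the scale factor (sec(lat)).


SF = 1 / cos(43.1) = 1 / 0.730162 = 1.37

1.37


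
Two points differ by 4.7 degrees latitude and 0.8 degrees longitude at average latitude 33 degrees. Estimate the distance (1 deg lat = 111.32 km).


dlat_km = 4.7 * 111.32 = 523.204
dlon_km = 0.8 * 111.32 * cos(33) ≈ 74.689
dist = sqrt(523.204^2 + 74.689^2) ≈ 528.5 km

528.5 km


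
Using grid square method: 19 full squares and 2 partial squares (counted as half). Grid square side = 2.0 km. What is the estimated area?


effective squares = 19 + 2 * 0.5 = 20.0
area = 20.0 * 4.0 = 80.0 km^2

80.0 km^2


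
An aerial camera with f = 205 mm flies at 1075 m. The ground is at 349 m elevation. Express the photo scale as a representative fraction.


scale = f / (H - h) = 205 mm / 726 m = 205 / 726000 = 1:3541

1:3541


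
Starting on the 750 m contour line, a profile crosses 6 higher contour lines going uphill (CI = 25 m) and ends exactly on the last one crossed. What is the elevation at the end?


elevation = 750 + 6 * 25 = 900 m

900 m


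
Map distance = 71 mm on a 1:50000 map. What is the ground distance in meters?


ground = 71 mm * 50000 / 1000 = 3550.0 m

3550.0 m


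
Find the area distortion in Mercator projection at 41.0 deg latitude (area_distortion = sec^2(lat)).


area_distortion = 1/cos^2(41.0) = 1.756

1.756


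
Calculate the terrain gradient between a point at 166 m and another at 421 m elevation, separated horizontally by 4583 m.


gradient = (421 - 166) / 4583 = 255 / 4583 = 0.0556

0.0556


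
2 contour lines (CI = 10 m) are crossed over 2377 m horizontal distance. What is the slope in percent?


elevation change = 2 * 10 = 20 m
slope = 20 / 2377 * 100 = 0.8%

0.8%


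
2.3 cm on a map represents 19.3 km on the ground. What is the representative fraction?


ground = 19.3 km = 1930000 cm; RF denominator = ground / map = 1930000 / 2.3 ≈ 839130; RF = 1:839130

1:839130


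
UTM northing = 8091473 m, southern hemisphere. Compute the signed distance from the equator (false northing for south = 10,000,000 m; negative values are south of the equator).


For southern: actual = 8091473 - 10000000 = -1908527 m

-1908527 m


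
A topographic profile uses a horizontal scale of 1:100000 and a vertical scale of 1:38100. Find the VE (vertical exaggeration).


VE = horizontal_scale / vertical_scale = 100000 / 38100 ≈ 2.6

2.6x


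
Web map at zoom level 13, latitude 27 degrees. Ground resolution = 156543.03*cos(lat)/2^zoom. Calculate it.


res = 156543.03 * cos(27) / 2^13 = 156543.03 * 0.89100652 / 8192 = 17.03 m/pixel

17.03 m/pixel


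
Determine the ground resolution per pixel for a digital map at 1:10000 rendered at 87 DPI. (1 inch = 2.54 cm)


pixel_cm = 2.54 / 87 ≈ 0.029195 cm
ground = pixel_cm * 10000 / 100 = 2.54 * 10000 / (87 * 100) = 25400 / 8700 ≈ 2.92 m

2.92 m


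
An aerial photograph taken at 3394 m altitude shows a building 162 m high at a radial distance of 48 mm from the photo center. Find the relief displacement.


d = h * r / H = 162 * 48 / 3394 = 2.29 mm

2.29 mm
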